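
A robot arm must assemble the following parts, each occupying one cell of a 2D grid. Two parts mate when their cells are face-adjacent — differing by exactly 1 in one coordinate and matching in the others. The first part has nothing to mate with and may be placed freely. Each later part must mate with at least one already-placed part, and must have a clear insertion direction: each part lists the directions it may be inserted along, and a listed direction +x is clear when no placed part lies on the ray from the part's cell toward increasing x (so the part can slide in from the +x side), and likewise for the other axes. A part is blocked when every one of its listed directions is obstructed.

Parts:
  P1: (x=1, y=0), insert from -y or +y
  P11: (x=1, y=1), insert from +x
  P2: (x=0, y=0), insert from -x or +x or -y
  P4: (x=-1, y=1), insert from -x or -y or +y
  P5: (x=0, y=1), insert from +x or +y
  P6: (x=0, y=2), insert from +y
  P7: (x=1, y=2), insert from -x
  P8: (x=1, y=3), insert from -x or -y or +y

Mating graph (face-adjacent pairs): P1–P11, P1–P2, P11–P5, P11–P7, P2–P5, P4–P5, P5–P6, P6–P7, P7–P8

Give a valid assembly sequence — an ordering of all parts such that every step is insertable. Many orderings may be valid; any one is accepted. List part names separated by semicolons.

1. P11@(1, 1) [+x clear] — {P11}
2. P7@(1, 2) [-x clear] — {P11, P7}
3. P1@(1, 0) [-y clear] — {P1, P11, P7}
4. P5@(0, 1) [+y clear] — {P1, P11, P5, P7}
5. P4@(-1, 1) [-x clear] — {P1, P11, P4, P5, P7}
6. P6@(0, 2) [+y clear] — {P1, P11, P4, P5, P6, P7}
7. P8@(1, 3) [-x clear] — {P1, P11, P4, P5, P6, P7, P8}
8. P2@(0, 0) [-x clear] — {P1, P11, P2, P4, P5, P6, P7, P8}

P11; P7; P1; P5; P4; P6; P8; P2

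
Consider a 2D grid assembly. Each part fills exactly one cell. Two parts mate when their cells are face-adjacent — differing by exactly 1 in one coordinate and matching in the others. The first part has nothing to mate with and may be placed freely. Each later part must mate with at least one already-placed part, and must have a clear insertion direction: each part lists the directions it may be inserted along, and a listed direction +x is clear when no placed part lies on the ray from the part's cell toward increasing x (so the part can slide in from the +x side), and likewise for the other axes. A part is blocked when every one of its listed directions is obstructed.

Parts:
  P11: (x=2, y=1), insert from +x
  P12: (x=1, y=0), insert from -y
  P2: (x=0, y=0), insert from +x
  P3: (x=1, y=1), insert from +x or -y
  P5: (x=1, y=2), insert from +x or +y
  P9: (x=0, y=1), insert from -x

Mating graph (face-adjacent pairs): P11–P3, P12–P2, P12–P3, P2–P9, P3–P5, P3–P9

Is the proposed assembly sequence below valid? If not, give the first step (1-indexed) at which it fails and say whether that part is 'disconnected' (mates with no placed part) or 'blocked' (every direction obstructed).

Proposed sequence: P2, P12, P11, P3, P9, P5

1. P2@(0, 0) [+x clear] — {P2}
2. P12@(1, 0) [-y clear] — {P12, P2}
3. P11@(2, 1) — no placed neighbour ⇒ disconnected

Invalid at step 3 (disconnected)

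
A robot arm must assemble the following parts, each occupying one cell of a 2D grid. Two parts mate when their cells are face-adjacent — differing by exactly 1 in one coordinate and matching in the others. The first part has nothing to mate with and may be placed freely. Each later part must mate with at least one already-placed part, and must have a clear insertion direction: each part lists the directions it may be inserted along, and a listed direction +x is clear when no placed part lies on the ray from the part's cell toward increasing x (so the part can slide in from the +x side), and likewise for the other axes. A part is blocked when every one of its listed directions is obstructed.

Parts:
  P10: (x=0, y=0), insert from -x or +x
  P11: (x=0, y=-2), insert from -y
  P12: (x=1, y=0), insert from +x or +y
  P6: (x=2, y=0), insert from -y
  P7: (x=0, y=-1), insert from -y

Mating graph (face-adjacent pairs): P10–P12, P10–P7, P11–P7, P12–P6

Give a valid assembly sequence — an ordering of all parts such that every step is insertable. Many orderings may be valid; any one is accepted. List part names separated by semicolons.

P6; P12; P10; P7; P11

1. P6@(2, 0) [-y clear] — {P6}
2. P12@(1, 0) [+y clear] — {P12, P6}
3. P10@(0, 0) [-x clear] — {P10, P12, P6}
4. P7@(0, -1) [-y clear] — {P10, P12, P6, P7}
5. P11@(0, -2) [-y clear] — {P10, P11, P12, P6, P7}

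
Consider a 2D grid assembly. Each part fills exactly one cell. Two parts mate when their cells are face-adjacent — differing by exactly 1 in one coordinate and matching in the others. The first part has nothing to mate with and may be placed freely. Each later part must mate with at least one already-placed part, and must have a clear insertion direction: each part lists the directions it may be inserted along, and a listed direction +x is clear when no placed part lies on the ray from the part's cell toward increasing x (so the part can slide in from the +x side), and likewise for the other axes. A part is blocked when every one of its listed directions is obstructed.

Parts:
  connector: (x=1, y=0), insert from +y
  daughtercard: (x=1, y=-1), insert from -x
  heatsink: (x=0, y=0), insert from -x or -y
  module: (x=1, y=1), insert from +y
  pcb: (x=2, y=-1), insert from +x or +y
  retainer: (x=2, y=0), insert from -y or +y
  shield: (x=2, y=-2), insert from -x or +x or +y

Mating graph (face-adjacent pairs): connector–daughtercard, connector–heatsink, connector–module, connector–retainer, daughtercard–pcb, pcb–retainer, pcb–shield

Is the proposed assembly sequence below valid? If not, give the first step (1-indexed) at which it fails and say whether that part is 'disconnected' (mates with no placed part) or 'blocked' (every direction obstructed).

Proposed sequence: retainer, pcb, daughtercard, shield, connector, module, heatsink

Valid

1. retainer@(2, 0) [-y clear] — {retainer}
2. pcb@(2, -1) [+x clear] — {pcb, retainer}
3. daughtercard@(1, -1) [-x clear] — {daughtercard, pcb, retainer}
4. shield@(2, -2) [-x clear] — {daughtercard, pcb, retainer, shield}
5. connector@(1, 0) [+y clear] — {connector, daughtercard, pcb, retainer, shield}
6. module@(1, 1) [+y clear] — {connector, daughtercard, module, pcb, retainer, shield}
7. heatsink@(0, 0) [-x clear] — {connector, daughtercard, heatsink, module, pcb, retainer, shield}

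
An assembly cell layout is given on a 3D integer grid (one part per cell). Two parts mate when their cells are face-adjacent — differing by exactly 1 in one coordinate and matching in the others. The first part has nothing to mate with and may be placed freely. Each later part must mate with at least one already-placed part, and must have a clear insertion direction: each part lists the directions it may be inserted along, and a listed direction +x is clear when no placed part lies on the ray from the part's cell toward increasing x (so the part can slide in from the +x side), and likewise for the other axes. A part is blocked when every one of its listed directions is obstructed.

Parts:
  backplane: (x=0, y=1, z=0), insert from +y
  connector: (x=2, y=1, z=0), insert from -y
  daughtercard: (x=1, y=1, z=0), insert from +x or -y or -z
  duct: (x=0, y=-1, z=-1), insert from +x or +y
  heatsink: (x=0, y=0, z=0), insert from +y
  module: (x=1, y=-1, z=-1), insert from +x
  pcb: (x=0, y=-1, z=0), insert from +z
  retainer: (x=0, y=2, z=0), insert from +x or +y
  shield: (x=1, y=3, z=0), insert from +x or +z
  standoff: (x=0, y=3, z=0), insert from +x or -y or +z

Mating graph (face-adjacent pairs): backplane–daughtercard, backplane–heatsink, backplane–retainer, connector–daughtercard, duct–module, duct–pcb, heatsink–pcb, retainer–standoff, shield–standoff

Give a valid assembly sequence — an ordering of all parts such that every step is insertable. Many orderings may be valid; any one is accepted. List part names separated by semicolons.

1. module@(1, -1, -1) [+x clear] — {module}
2. duct@(0, -1, -1) [+y clear] — {duct, module}
3. pcb@(0, -1, 0) [+z clear] — {duct, module, pcb}
4. heatsink@(0, 0, 0) [+y clear] — {duct, heatsink, module, pcb}
5. backplane@(0, 1, 0) [+y clear] — {backplane, duct, heatsink, module, pcb}
6. daughtercard@(1, 1, 0) [+x clear] — {backplane, daughtercard, duct, heatsink, module, pcb}
7. connector@(2, 1, 0) [-y clear] — {backplane, connector, daughtercard, duct, heatsink, module, pcb}
8. retainer@(0, 2, 0) [+x clear] — {backplane, connector, daughtercard, duct, heatsink, module, pcb, retainer}
9. standoff@(0, 3, 0) [+x clear] — {backplane, connector, daughtercard, duct, heatsink, module, pcb, retainer, standoff}
10. shield@(1, 3, 0) [+x clear] — {backplane, connector, daughtercard, duct, heatsink, module, pcb, retainer, shield, standoff}

module; duct; pcb; heatsink; backplane; daughtercard; connector; retainer; standoff; shield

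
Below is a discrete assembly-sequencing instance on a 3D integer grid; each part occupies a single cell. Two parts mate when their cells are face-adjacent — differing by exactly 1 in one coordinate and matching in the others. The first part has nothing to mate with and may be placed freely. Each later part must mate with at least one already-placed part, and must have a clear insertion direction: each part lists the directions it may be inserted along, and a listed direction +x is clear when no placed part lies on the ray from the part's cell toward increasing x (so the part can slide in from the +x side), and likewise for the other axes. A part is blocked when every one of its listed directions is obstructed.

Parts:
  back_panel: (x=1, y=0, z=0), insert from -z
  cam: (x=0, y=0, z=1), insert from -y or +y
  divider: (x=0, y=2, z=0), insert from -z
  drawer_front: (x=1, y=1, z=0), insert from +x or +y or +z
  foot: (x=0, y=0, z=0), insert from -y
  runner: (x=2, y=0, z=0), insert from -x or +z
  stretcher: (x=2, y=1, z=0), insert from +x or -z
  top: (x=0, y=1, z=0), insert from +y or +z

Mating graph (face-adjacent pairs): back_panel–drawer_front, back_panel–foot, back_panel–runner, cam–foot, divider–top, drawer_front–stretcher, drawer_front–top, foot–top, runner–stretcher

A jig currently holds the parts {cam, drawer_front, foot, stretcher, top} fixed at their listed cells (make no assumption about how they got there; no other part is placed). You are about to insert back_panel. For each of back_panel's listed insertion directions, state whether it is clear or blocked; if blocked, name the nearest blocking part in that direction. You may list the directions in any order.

-z: clear

-z: ray from back_panel(1, 0, 0) has no placed part ⇒ clear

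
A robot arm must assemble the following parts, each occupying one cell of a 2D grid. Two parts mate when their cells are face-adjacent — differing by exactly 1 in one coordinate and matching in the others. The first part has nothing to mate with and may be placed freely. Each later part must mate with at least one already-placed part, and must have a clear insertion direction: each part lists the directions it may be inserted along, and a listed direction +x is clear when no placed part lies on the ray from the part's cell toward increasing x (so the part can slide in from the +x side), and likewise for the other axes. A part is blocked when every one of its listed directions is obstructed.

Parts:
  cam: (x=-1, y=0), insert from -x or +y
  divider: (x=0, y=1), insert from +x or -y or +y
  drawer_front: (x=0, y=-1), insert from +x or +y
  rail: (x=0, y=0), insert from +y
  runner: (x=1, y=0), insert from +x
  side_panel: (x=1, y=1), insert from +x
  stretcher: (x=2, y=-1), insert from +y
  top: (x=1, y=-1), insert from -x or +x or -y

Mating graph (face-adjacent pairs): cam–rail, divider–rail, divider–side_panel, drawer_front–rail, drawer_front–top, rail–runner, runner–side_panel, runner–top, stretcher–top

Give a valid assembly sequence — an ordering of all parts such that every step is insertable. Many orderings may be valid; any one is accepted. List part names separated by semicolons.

rail; divider; cam; side_panel; drawer_front; top; stretcher; runner

1. rail@(0, 0) [+y clear] — {rail}
2. divider@(0, 1) [+x clear] — {divider, rail}
3. cam@(-1, 0) [-x clear] — {cam, divider, rail}
4. side_panel@(1, 1) [+x clear] — {cam, divider, rail, side_panel}
5. drawer_front@(0, -1) [+x clear] — {cam, divider, drawer_front, rail, side_panel}
6. top@(1, -1) [+x clear] — {cam, divider, drawer_front, rail, side_panel, top}
7. stretcher@(2, -1) [+y clear] — {cam, divider, drawer_front, rail, side_panel, stretcher, top}
8. runner@(1, 0) [+x clear] — {cam, divider, drawer_front, rail, runner, side_panel, stretcher, top}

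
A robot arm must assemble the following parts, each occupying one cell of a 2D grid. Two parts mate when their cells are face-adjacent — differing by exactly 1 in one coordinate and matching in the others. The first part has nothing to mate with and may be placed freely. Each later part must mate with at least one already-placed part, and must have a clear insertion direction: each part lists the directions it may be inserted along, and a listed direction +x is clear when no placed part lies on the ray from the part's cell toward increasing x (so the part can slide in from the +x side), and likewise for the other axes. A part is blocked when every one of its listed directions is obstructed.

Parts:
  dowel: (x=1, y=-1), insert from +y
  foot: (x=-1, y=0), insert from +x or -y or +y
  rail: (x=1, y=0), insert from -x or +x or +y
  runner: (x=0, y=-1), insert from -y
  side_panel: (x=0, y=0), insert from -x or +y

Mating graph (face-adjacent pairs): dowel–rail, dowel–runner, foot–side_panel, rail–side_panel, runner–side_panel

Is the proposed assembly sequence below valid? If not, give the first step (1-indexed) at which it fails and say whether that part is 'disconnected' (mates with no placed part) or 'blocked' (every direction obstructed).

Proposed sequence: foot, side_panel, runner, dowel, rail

Valid

1. foot@(-1, 0) [+x clear] — {foot}
2. side_panel@(0, 0) [+y clear] — {foot, side_panel}
3. runner@(0, -1) [-y clear] — {foot, runner, side_panel}
4. dowel@(1, -1) [+y clear] — {dowel, foot, runner, side_panel}
5. rail@(1, 0) [+x clear] — {dowel, foot, rail, runner, side_panel}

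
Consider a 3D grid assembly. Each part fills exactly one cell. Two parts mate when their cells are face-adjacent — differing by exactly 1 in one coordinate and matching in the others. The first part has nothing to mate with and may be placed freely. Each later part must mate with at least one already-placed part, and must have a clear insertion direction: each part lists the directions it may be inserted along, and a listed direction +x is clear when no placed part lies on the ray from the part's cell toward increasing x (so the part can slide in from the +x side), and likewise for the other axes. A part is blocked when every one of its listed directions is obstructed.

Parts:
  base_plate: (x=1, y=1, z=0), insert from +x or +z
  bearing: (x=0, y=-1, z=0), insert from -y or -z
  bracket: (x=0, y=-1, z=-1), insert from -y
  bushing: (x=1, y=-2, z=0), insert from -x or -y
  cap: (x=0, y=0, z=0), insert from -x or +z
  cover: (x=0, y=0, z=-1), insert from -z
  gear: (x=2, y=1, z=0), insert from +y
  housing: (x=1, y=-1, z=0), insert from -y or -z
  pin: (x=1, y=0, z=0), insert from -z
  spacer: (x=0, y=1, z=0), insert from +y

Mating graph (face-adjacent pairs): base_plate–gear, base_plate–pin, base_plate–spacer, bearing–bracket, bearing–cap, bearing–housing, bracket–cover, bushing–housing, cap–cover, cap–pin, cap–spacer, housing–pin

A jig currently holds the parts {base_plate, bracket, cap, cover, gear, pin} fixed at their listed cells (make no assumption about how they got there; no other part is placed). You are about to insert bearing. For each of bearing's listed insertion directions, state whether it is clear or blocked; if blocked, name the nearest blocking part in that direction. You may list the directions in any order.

-y: ray from bearing(0, -1, 0) has no placed part ⇒ clear
-z: nearest on ray is bracket@(0, -1, -1) ⇒ blocked

-y: clear; -z: blocked by bracket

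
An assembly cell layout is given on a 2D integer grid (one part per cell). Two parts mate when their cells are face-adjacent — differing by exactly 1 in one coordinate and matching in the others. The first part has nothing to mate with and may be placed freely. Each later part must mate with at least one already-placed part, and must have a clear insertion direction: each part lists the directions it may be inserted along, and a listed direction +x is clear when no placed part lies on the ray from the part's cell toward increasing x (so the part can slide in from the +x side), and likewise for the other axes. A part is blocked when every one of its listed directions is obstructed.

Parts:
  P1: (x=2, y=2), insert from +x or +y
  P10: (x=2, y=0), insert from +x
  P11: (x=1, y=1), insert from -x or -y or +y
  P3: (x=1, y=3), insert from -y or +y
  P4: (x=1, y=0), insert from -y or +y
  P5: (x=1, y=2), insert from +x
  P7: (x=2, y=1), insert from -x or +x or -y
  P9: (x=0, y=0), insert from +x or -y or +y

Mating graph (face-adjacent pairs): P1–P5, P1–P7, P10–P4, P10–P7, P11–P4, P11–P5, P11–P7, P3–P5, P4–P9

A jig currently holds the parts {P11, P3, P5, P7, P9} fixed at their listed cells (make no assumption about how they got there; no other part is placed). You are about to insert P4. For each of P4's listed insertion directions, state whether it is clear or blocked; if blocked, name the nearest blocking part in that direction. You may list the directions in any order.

+y: blocked by P11; -y: clear

-y: ray from P4(1, 0) has no placed part ⇒ clear
+y: nearest on ray is P11@(1, 1) ⇒ blocked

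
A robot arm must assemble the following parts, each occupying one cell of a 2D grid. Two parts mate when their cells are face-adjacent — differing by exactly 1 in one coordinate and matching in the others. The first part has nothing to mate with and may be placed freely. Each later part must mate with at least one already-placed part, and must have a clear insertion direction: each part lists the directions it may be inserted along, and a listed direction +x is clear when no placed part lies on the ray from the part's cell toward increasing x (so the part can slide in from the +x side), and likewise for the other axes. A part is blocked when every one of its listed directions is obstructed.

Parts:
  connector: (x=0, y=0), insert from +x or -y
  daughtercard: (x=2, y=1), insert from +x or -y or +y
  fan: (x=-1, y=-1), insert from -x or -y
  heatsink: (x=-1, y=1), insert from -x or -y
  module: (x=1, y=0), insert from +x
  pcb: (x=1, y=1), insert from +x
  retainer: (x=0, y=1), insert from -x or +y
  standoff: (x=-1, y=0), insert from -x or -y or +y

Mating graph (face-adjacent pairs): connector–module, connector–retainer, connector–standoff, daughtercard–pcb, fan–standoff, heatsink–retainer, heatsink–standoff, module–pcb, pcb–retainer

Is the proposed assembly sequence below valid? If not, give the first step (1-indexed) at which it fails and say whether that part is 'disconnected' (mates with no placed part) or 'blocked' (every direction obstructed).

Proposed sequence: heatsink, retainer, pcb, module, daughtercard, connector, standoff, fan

Valid

1. heatsink@(-1, 1) [-x clear] — {heatsink}
2. retainer@(0, 1) [+y clear] — {heatsink, retainer}
3. pcb@(1, 1) [+x clear] — {heatsink, pcb, retainer}
4. module@(1, 0) [+x clear] — {heatsink, module, pcb, retainer}
5. daughtercard@(2, 1) [+x clear] — {daughtercard, heatsink, module, pcb, retainer}
6. connector@(0, 0) [-y clear] — {connector, daughtercard, heatsink, module, pcb, retainer}
7. standoff@(-1, 0) [-x clear] — {connector, daughtercard, heatsink, module, pcb, retainer, standoff}
8. fan@(-1, -1) [-x clear] — {connector, daughtercard, fan, heatsink, module, pcb, retainer, standoff}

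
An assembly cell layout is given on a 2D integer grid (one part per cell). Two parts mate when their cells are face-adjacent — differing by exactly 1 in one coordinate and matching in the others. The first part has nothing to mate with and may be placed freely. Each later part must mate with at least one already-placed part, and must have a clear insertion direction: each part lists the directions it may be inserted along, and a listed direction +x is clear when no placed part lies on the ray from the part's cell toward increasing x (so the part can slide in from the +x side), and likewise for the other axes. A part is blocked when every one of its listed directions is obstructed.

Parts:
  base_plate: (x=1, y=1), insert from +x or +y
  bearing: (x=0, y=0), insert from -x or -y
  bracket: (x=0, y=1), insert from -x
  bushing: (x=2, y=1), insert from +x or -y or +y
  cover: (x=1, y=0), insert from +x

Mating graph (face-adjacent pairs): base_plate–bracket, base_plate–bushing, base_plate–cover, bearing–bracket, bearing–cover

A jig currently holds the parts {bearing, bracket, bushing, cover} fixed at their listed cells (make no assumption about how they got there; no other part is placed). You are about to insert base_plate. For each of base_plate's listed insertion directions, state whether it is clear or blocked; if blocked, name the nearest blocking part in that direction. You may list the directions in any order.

+x: nearest on ray is bushing@(2, 1) ⇒ blocked
+y: ray from base_plate(1, 1) has no placed part ⇒ clear

+x: blocked by bushing; +y: clear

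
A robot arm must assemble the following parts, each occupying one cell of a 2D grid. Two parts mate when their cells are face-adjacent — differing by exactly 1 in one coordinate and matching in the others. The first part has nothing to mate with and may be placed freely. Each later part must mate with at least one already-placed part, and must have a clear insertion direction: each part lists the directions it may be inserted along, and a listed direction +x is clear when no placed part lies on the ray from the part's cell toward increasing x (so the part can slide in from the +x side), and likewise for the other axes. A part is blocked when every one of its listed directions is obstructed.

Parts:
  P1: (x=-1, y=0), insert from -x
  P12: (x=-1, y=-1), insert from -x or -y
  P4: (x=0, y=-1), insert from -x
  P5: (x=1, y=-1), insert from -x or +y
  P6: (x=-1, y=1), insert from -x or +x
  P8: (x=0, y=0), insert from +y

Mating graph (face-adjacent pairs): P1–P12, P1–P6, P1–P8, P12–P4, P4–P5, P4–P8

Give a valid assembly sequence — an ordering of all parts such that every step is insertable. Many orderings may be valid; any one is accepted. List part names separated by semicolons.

1. P5@(1, -1) [-x clear] — {P5}
2. P4@(0, -1) [-x clear] — {P4, P5}
3. P12@(-1, -1) [-x clear] — {P12, P4, P5}
4. P1@(-1, 0) [-x clear] — {P1, P12, P4, P5}
5. P8@(0, 0) [+y clear] — {P1, P12, P4, P5, P8}
6. P6@(-1, 1) [-x clear] — {P1, P12, P4, P5, P6, P8}

P5; P4; P12; P1; P8; P6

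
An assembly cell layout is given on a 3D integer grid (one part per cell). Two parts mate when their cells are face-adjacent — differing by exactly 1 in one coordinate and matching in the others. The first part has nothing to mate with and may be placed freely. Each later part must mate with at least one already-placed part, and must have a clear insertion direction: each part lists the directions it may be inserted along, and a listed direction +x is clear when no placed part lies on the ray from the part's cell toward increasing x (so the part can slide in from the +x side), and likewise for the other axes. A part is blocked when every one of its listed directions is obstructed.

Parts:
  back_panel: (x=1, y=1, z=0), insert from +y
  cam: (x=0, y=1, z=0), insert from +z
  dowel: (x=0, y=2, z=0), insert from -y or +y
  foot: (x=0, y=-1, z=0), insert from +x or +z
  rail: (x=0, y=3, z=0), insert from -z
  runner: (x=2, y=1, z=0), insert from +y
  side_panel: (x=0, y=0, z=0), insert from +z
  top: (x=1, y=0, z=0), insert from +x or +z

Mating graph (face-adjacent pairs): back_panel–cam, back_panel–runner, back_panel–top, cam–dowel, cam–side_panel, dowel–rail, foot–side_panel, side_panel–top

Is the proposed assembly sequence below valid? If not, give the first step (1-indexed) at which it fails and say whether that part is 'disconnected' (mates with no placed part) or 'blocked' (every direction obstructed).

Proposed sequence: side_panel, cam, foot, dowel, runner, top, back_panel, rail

Invalid at step 5 (disconnected)

1. side_panel@(0, 0, 0) [+z clear] — {side_panel}
2. cam@(0, 1, 0) [+z clear] — {cam, side_panel}
3. foot@(0, -1, 0) [+x clear] — {cam, foot, side_panel}
4. dowel@(0, 2, 0) [+y clear] — {cam, dowel, foot, side_panel}
5. runner@(2, 1, 0) — no placed neighbour ⇒ disconnected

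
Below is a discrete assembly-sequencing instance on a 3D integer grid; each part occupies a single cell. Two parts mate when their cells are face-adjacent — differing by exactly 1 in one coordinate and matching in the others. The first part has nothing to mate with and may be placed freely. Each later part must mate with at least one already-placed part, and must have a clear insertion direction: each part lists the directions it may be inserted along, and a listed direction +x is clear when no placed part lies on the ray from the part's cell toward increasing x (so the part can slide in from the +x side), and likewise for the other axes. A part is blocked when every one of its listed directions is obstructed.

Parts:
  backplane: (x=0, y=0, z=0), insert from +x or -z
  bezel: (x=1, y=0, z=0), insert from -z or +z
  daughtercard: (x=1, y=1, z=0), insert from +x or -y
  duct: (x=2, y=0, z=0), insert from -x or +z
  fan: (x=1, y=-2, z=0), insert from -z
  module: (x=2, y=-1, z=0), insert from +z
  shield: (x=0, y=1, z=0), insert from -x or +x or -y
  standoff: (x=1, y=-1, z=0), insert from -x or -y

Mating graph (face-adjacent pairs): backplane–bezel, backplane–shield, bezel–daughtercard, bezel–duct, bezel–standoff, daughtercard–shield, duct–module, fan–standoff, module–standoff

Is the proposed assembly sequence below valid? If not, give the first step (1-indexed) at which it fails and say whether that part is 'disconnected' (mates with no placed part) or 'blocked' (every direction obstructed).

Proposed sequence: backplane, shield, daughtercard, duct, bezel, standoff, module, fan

Invalid at step 4 (disconnected)

1. backplane@(0, 0, 0) [+x clear] — {backplane}
2. shield@(0, 1, 0) [-x clear] — {backplane, shield}
3. daughtercard@(1, 1, 0) [+x clear] — {backplane, daughtercard, shield}
4. duct@(2, 0, 0) — no placed neighbour ⇒ disconnected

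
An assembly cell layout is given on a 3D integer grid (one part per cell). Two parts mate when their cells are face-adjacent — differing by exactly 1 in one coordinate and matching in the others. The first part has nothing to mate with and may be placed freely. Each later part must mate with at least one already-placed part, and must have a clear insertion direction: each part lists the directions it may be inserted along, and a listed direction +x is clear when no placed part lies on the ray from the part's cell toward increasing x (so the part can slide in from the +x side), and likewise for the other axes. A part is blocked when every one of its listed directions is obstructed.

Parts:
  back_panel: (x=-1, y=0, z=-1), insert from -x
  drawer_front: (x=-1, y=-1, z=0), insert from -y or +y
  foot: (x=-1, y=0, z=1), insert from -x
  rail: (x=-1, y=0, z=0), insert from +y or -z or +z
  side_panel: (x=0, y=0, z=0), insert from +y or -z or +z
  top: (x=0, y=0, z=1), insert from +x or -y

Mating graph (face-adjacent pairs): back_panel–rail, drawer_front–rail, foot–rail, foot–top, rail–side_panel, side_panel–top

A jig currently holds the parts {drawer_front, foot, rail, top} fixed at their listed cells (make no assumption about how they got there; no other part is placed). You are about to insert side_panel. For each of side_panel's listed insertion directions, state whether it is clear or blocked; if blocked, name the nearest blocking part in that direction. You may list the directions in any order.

+y: clear; +z: blocked by top; -z: clear

+y: ray from side_panel(0, 0, 0) has no placed part ⇒ clear
-z: ray from side_panel(0, 0, 0) has no placed part ⇒ clear
+z: nearest on ray is top@(0, 0, 1) ⇒ blocked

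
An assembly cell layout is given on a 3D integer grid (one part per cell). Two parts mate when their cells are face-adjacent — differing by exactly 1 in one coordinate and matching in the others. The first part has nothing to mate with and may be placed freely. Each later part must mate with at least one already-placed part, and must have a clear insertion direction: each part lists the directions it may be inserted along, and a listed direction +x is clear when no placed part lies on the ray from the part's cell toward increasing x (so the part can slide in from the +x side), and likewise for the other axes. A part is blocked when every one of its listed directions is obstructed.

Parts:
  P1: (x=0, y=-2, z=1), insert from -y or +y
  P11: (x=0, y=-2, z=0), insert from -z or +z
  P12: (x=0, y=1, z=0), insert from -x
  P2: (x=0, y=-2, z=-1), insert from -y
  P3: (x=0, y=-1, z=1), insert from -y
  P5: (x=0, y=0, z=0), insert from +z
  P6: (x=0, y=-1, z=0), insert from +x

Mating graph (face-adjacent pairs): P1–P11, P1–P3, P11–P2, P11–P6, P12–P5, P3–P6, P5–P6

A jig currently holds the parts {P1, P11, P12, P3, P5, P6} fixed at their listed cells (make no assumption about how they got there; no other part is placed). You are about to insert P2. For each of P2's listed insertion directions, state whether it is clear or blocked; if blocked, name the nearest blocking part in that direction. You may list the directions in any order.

-y: ray from P2(0, -2, -1) has no placed part ⇒ clear

-y: clear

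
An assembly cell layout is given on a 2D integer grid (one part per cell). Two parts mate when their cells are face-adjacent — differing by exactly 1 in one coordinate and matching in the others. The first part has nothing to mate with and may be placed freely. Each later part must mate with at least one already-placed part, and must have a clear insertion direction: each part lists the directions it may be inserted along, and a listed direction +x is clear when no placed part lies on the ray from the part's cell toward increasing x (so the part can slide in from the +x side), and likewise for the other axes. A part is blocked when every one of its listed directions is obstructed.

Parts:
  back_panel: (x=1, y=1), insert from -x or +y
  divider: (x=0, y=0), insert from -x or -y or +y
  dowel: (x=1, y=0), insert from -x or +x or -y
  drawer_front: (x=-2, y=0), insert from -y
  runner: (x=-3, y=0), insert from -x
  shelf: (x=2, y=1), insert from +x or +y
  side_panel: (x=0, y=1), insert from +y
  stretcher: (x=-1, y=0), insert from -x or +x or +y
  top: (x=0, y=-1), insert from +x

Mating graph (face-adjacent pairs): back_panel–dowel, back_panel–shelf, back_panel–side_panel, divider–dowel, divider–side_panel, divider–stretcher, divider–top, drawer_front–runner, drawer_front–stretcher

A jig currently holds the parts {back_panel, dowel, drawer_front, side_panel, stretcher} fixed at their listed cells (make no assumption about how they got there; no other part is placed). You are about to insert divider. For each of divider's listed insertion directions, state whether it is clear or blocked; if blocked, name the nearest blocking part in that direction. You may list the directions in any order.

+y: blocked by side_panel; -x: blocked by stretcher; -y: clear

-x: nearest on ray is stretcher@(-1, 0) ⇒ blocked
-y: ray from divider(0, 0) has no placed part ⇒ clear
+y: nearest on ray is side_panel@(0, 1) ⇒ blocked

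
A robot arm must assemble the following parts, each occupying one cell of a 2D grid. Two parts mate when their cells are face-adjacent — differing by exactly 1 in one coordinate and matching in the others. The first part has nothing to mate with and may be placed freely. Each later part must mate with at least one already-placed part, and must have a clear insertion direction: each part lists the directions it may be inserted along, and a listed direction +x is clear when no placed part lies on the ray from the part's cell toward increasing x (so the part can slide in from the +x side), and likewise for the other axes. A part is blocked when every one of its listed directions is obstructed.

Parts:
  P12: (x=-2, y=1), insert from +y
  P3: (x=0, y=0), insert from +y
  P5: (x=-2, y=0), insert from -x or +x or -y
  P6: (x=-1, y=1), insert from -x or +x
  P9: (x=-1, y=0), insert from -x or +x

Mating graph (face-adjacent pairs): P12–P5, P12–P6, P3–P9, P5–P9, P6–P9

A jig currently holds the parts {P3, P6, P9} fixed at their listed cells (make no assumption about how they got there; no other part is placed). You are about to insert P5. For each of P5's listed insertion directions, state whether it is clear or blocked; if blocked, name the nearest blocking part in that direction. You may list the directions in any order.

-x: ray from P5(-2, 0) has no placed part ⇒ clear
+x: nearest on ray is P9@(-1, 0) ⇒ blocked
-y: ray from P5(-2, 0) has no placed part ⇒ clear

+x: blocked by P9; -x: clear; -y: clear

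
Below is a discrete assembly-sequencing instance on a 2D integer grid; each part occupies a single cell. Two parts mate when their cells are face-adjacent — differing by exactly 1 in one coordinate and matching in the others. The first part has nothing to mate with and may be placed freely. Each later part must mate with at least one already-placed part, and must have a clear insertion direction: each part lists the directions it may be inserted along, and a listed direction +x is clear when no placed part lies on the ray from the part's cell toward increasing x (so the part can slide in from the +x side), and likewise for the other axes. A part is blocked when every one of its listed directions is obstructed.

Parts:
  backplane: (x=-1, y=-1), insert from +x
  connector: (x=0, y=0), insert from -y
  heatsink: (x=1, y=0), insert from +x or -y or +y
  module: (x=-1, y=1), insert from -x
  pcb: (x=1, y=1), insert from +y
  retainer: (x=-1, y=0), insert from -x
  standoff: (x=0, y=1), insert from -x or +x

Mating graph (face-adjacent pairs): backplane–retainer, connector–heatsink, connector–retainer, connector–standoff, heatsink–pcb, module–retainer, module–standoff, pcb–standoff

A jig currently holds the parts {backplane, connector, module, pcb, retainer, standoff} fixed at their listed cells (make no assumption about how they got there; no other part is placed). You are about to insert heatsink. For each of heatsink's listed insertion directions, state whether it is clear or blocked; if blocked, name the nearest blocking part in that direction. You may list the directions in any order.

+x: clear; +y: blocked by pcb; -y: clear

+x: ray from heatsink(1, 0) has no placed part ⇒ clear
-y: ray from heatsink(1, 0) has no placed part ⇒ clear
+y: nearest on ray is pcb@(1, 1) ⇒ blocked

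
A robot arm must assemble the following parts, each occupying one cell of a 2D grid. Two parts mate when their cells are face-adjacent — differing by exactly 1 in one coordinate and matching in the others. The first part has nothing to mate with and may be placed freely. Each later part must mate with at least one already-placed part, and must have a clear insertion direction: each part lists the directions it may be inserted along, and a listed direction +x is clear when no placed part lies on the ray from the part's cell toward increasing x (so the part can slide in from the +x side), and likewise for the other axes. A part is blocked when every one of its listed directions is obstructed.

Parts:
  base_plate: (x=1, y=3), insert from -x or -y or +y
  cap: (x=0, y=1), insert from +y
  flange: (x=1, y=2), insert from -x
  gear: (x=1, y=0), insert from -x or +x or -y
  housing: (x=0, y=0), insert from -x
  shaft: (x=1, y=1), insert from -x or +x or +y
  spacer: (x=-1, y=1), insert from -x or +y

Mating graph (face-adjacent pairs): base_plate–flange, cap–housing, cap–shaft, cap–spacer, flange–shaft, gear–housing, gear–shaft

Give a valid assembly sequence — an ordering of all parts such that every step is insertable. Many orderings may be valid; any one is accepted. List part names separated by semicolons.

1. flange@(1, 2) [-x clear] — {flange}
2. base_plate@(1, 3) [-x clear] — {base_plate, flange}
3. shaft@(1, 1) [-x clear] — {base_plate, flange, shaft}
4. cap@(0, 1) [+y clear] — {base_plate, cap, flange, shaft}
5. housing@(0, 0) [-x clear] — {base_plate, cap, flange, housing, shaft}
6. gear@(1, 0) [+x clear] — {base_plate, cap, flange, gear, housing, shaft}
7. spacer@(-1, 1) [-x clear] — {base_plate, cap, flange, gear, housing, shaft, spacer}

flange; base_plate; shaft; cap; housing; gear; spacer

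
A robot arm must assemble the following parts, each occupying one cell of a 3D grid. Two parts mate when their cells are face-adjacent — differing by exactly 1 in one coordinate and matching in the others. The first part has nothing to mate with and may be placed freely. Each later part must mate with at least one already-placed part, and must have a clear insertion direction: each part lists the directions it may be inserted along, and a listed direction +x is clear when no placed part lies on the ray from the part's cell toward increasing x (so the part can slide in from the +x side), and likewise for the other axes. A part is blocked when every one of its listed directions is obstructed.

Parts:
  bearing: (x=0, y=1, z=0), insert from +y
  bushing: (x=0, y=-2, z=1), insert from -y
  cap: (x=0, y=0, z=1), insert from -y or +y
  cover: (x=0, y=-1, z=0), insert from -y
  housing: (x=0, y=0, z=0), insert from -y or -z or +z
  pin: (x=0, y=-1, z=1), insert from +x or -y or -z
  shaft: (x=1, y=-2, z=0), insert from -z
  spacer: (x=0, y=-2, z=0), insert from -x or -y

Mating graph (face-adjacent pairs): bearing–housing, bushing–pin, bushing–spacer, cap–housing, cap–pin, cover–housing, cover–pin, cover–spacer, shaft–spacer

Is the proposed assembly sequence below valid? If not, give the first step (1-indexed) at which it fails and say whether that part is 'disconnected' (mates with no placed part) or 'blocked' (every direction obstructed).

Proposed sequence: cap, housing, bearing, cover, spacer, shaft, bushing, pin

Valid

1. cap@(0, 0, 1) [-y clear] — {cap}
2. housing@(0, 0, 0) [-y clear] — {cap, housing}
3. bearing@(0, 1, 0) [+y clear] — {bearing, cap, housing}
4. cover@(0, -1, 0) [-y clear] — {bearing, cap, cover, housing}
5. spacer@(0, -2, 0) [-x clear] — {bearing, cap, cover, housing, spacer}
6. shaft@(1, -2, 0) [-z clear] — {bearing, cap, cover, housing, shaft, spacer}
7. bushing@(0, -2, 1) [-y clear] — {bearing, bushing, cap, cover, housing, shaft, spacer}
8. pin@(0, -1, 1) [+x clear] — {bearing, bushing, cap, cover, housing, pin, shaft, spacer}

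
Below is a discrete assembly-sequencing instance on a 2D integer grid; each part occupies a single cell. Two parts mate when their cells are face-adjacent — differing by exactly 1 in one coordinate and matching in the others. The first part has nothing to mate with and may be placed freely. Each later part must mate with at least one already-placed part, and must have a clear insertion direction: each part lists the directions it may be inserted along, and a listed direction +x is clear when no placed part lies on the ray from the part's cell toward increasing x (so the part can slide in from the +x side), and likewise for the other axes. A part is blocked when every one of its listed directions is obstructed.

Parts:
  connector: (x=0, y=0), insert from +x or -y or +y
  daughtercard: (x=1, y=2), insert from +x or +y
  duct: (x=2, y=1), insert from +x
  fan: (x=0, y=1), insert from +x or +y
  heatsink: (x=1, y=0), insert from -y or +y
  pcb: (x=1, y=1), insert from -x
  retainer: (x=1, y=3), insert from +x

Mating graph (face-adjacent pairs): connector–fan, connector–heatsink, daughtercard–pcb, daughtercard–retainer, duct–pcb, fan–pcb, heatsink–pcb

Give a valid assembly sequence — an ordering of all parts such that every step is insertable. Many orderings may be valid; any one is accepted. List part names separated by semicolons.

1. duct@(2, 1) [+x clear] — {duct}
2. pcb@(1, 1) [-x clear] — {duct, pcb}
3. daughtercard@(1, 2) [+x clear] — {daughtercard, duct, pcb}
4. fan@(0, 1) [+y clear] — {daughtercard, duct, fan, pcb}
5. retainer@(1, 3) [+x clear] — {daughtercard, duct, fan, pcb, retainer}
6. connector@(0, 0) [+x clear] — {connector, daughtercard, duct, fan, pcb, retainer}
7. heatsink@(1, 0) [-y clear] — {connector, daughtercard, duct, fan, heatsink, pcb, retainer}

duct; pcb; daughtercard; fan; retainer; connector; heatsink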